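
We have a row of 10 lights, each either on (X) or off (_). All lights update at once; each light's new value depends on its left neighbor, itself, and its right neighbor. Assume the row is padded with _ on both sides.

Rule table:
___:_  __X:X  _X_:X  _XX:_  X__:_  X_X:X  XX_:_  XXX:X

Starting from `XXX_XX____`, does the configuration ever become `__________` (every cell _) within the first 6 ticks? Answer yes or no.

no

_X_X______
XXXX______
_XX_______
X_________
X_________  (fixed point — unchanged through tick 6)
tick 6 is X_________, still not uniform _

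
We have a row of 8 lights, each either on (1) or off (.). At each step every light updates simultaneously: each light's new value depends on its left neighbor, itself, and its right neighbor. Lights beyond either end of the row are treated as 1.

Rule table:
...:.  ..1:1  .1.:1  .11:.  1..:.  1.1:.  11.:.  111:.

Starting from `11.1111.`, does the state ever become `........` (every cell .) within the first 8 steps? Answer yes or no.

........
all cells are . at step 1

yes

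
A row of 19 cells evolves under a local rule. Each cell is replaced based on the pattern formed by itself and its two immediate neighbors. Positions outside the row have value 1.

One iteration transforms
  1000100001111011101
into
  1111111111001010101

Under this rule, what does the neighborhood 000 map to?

1

At position 2 the neighborhood is 000; the next row has 1 there.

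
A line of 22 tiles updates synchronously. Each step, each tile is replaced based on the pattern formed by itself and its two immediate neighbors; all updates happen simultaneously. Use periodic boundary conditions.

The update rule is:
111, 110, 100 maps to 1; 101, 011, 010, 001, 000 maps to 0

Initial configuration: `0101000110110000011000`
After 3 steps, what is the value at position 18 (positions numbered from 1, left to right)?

0

0000100010011000001100
0000010001001100000110
0000001000100110000011
position 18 holds 0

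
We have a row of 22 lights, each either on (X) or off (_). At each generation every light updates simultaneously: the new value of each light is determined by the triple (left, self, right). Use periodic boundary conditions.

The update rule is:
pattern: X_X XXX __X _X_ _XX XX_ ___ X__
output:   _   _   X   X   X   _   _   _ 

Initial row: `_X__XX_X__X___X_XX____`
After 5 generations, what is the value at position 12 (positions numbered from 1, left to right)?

X

XX_XX__X_XX__XX_X_____
X__X__XX_X__XX__X____X
__XX_XX__X_XX__XX___XX
_XX__X__XX_X__XX___XX_
XX__XX_XX__X_XX___XX__
position 12 holds X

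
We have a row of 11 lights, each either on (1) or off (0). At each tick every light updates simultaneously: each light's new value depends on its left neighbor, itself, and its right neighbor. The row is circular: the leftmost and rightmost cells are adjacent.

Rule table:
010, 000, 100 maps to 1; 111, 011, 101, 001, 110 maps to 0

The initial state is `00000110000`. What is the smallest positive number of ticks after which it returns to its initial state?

11110001111
00001100000
11100011111
00011000000
11000111111
00110000000
10001111111
01100000000
00011111111
11000000000
00111111110
10000000001
01111111100
00000000011
11111111000
00000000110
11111110001
00000001100
11111100011
00000011000
11111000111
00000110000

22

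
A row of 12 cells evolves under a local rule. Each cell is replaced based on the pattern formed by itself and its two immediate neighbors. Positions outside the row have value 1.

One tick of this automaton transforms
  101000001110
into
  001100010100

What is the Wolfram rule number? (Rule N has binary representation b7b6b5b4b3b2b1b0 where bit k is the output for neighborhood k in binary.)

position 9: 111 → 1  (bit 7 = 1)
position 0: 110 → 0  (bit 6 = 0)
position 1: 101 → 0  (bit 5 = 0)
position 3: 100 → 1  (bit 4 = 1)
position 8: 011 → 0  (bit 3 = 0)
position 2: 010 → 1  (bit 2 = 1)
position 7: 001 → 1  (bit 1 = 1)
position 4: 000 → 0  (bit 0 = 0)
bits b7..b0 = 10010110 = 150

150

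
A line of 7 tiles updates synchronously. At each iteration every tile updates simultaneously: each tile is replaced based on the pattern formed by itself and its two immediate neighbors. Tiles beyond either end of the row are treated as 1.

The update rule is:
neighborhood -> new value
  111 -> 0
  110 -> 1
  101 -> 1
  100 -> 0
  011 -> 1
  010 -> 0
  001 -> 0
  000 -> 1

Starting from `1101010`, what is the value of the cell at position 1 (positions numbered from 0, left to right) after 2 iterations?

0110101
1111011
position 1 holds 1

1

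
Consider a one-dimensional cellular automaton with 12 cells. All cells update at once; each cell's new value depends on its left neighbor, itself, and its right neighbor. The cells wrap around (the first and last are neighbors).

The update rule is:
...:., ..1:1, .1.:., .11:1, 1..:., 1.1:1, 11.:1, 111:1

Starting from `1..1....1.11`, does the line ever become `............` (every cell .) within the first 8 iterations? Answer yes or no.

1.1....1.111
11....1.1111
11...1.11111
11..1.111111
11.1.1111111
111.11111111
111111111111
111111111111
iteration 8 is 111111111111, still not uniform .

no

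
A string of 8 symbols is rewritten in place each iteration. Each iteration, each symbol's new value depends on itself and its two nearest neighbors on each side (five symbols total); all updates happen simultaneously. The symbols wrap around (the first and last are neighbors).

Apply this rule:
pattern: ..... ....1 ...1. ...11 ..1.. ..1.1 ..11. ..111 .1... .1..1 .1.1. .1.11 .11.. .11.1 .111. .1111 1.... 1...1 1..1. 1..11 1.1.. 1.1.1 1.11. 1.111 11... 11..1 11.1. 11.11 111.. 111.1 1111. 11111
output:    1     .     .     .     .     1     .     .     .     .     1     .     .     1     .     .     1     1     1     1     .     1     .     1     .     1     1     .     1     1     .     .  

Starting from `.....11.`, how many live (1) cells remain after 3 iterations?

2

iteration 1: 111.....
iteration 2: ..1.11..
iteration 3: ..1....1
count of 1: 2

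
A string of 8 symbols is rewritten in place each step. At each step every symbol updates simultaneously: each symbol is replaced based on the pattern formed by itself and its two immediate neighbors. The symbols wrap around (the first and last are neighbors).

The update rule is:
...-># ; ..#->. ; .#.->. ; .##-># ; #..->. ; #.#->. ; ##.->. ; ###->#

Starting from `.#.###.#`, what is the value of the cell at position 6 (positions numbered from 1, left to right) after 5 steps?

...##...
##.#..##
#.....##
..###.##
..##..#.
position 6 holds .

.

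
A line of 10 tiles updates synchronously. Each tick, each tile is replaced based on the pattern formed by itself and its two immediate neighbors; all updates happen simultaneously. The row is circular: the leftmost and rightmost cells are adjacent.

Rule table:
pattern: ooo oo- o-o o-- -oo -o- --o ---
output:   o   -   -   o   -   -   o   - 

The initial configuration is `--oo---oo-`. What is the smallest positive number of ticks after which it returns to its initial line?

tick 1: -o--o-o--o
tick 2: --oo---oo-

2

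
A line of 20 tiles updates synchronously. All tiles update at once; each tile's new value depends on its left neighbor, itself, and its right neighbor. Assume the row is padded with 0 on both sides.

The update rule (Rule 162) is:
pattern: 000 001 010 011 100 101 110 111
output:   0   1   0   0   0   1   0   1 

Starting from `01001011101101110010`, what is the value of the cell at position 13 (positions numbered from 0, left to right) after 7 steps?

step 1: 10010101010010100100
step 2: 00101010100101001000
step 3: 01010101001010010000
step 4: 10101010010100100000
step 5: 01010100101001000000
step 6: 10101001010010000000
step 7: 01010010100100000000
position 13 holds 0

0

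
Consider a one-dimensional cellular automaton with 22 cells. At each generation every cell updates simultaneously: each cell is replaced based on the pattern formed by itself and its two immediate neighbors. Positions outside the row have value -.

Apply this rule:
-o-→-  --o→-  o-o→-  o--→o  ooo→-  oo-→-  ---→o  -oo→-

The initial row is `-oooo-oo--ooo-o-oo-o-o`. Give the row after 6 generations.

generation 1: --------o-------------
generation 2: ooooooo--ooooooooooooo
generation 3: -------o--------------
generation 4: oooooo--oooooooooooooo
generation 5: ------o---------------
generation 6: ooooo--ooooooooooooooo

ooooo--ooooooooooooooo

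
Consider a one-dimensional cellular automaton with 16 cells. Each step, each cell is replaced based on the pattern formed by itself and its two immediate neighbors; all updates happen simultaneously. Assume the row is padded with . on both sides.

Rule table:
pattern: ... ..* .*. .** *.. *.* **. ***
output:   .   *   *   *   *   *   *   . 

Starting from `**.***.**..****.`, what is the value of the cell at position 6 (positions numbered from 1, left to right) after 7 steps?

step 1: ****.*******..**
step 2: *..***.....*****
step 3: ****.**...**...*
step 4: *..*****.****.**
step 5: ****...***..****
step 6: *..**.**.****..*
step 7: **********..****
position 6 holds *

*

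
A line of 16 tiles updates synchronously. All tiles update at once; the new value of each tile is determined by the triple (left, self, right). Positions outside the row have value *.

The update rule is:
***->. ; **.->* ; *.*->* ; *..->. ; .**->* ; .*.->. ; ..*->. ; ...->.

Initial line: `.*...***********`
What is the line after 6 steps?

*...............

step 1: *....*..........
step 2: *...............
step 3: *...............  (fixed point — unchanged through step 6)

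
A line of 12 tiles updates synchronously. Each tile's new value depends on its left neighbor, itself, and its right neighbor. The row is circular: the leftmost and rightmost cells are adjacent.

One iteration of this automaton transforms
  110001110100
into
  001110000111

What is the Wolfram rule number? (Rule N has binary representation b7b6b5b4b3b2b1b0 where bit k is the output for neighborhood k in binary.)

position 6: 111 → 0  (bit 7 = 0)
position 1: 110 → 0  (bit 6 = 0)
position 8: 101 → 0  (bit 5 = 0)
position 2: 100 → 1  (bit 4 = 1)
position 0: 011 → 0  (bit 3 = 0)
position 9: 010 → 1  (bit 2 = 1)
position 4: 001 → 1  (bit 1 = 1)
position 3: 000 → 1  (bit 0 = 1)
bits b7..b0 = 00010111 = 23

23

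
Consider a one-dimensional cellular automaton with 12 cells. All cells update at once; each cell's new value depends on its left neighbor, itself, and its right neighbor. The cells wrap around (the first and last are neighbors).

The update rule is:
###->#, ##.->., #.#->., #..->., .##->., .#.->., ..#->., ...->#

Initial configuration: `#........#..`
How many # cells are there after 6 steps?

step 1: ..######....
step 2: #..####..###
step 3: ....##....##
step 4: .##....##...
step 5: ....##....##  (repeats step 3; period 2)
step 6: .##....##...
count of #: 4

4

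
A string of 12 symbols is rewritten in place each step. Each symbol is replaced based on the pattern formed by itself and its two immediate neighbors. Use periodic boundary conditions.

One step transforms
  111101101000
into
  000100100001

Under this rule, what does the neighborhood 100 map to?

At position 9 the neighborhood is 100; the next row has 0 there.

0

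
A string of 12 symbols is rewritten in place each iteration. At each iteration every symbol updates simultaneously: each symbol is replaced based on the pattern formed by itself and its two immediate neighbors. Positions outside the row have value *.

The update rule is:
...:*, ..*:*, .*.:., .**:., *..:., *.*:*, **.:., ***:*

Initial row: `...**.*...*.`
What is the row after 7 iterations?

.*..**.*.*.*

.**..*..**.*
*...*..*..*.
..**..*..*.*
.*...*..*.*.
*..**..*.*.*
..*...*.*.*.
.*..**.*.*.*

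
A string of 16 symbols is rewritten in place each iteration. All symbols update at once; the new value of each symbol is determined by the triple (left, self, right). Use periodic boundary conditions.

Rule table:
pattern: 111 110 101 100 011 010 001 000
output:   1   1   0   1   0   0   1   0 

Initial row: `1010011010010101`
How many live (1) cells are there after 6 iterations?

8

iteration 1: 1001101001100000
iteration 2: 0110100110110001
iteration 3: 0010011010011010
iteration 4: 0101101001101001
iteration 5: 0000100110100110
iteration 6: 0001011010011011
count of 1: 8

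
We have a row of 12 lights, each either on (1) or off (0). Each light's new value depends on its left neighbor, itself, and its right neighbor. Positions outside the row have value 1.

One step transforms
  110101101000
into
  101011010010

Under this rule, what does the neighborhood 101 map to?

1

At position 2 the neighborhood is 101; the next row has 1 there.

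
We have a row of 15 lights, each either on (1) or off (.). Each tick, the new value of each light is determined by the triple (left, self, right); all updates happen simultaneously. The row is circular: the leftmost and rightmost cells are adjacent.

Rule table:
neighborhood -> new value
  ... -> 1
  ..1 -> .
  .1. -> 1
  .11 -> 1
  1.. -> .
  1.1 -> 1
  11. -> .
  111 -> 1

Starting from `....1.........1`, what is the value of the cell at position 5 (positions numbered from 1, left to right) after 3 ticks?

1

tick 1: .11.1.1111111.1
tick 2: 11.111111111.11
tick 3: 1.111111111.111
position 5 holds 1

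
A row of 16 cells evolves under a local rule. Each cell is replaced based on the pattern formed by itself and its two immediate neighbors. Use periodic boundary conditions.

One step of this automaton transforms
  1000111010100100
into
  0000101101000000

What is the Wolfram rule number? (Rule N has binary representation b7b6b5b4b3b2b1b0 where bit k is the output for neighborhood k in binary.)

104

position 5: 111 → 0  (bit 7 = 0)
position 6: 110 → 1  (bit 6 = 1)
position 7: 101 → 1  (bit 5 = 1)
position 1: 100 → 0  (bit 4 = 0)
position 4: 011 → 1  (bit 3 = 1)
position 0: 010 → 0  (bit 2 = 0)
position 3: 001 → 0  (bit 1 = 0)
position 2: 000 → 0  (bit 0 = 0)
bits b7..b0 = 01101000 = 104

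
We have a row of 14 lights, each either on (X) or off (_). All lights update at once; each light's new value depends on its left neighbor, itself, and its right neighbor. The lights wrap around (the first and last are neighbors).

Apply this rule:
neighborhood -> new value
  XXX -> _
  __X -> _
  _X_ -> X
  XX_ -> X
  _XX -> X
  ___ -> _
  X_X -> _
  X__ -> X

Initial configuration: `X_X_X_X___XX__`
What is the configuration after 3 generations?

X_X_X_X_X_X_X_

X_X_X_XX__XXX_
X_X_X_XXX_X_X_
X_X_X_X_X_X_X_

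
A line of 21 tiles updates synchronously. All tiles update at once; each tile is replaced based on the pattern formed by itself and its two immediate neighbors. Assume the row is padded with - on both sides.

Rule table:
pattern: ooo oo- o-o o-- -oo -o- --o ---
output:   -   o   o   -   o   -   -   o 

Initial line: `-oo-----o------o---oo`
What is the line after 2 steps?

-oooo-o-o-o--o-o--ooo

step 1: -oo-ooo---oooo---o-oo
step 2: -oooo-o-o-o--o-o--ooo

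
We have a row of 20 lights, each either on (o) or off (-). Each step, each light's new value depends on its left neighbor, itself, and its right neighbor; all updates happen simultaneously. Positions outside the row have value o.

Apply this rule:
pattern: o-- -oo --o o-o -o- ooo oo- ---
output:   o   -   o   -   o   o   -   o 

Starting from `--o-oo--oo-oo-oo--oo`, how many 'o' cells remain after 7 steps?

step 1: ooo---oo--------oo-o
step 2: oo-ooo--oooooooo----
step 3: o---o-oo-oooooo-oooo
step 4: -oooo-----oooo---ooo
step 5: --oo-ooooo-oo-ooo-oo
step 6: oo----ooo------o---o
step 7: o-oooo-o-oooooooooo-
count of o: 16

16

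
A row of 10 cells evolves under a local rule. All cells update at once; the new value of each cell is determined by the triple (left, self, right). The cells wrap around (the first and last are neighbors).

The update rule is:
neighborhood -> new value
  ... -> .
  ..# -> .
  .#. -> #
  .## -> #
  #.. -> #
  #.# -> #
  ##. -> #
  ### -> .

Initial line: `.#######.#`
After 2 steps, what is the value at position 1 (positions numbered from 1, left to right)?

step 1: ##.....###
step 2: .##....#..
position 1 holds .

.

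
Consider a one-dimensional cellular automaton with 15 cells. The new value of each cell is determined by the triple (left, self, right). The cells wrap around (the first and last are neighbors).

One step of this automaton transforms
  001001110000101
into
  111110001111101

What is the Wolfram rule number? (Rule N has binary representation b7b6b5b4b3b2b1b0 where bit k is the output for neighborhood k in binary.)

position 6: 111 → 0  (bit 7 = 0)
position 7: 110 → 0  (bit 6 = 0)
position 13: 101 → 0  (bit 5 = 0)
position 0: 100 → 1  (bit 4 = 1)
position 5: 011 → 0  (bit 3 = 0)
position 2: 010 → 1  (bit 2 = 1)
position 1: 001 → 1  (bit 1 = 1)
position 9: 000 → 1  (bit 0 = 1)
bits b7..b0 = 00010111 = 23

23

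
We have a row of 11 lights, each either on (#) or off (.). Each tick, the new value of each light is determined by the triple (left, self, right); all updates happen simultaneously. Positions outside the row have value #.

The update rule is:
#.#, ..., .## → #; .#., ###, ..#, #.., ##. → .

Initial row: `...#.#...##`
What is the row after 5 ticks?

....####..#

tick 1: .#..#..#.#.
tick 2: #.......#.#
tick 3: ..#####..##
tick 4: ..#......#.
tick 5: ....####..#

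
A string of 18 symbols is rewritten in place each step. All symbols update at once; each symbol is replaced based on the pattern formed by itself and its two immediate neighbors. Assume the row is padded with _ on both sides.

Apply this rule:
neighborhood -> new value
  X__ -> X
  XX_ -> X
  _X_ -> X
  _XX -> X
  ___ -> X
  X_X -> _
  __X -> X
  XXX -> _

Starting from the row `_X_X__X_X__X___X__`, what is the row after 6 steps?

step 1: XX_XXXX_XXXXXXXXXX
step 2: XX_X__X_X________X
step 3: XX_XXXX_XXXXXXXXXX  (repeats step 1; period 2)
step 6: XX_X__X_X________X

XX_X__X_X________X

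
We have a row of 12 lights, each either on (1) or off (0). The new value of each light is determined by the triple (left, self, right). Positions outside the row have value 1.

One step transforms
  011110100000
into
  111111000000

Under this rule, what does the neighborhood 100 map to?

0

At position 7 the neighborhood is 100; the next row has 0 there.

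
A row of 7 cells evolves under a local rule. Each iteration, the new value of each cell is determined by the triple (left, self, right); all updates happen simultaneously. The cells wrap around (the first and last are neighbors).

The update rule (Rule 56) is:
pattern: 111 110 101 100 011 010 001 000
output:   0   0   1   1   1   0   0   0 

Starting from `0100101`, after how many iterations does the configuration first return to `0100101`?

1010010
0101001
1010100
0101010
0010101
1001010
0100101

7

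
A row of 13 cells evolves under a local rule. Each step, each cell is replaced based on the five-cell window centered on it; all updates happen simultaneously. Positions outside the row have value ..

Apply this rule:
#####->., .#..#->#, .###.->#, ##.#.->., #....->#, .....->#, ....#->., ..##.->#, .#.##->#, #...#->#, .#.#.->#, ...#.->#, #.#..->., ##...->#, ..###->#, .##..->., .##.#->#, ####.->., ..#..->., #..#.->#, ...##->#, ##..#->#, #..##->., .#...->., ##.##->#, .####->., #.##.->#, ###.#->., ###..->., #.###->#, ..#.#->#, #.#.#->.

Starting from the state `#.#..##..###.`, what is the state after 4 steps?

##.#.#.#.##.#
##..#.#.###..
#.####.###.##
###...###.##.

###...###.##.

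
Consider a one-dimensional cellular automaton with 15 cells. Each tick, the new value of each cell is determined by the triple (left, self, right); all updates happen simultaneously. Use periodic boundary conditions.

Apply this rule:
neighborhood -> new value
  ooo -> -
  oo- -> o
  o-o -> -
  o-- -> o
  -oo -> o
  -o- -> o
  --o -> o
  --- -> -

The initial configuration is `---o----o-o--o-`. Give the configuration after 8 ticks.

-oo-oo-oo-oo-oo

--ooo--oo-ooooo
ooo-ooooo-o---o
--o-o---o-oo-oo
ooo-oo-oo-oo-oo
--o-oo-oo-oo-o-
-oo-oo-oo-oo-oo
-oo-oo-oo-oo-oo  (fixed point — unchanged through tick 8)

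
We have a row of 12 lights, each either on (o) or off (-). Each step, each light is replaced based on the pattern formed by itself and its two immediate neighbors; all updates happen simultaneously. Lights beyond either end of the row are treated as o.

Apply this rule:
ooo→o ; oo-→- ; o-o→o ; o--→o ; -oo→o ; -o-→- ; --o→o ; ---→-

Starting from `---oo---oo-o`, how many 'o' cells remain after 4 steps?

9

step 1: o-oo-o-oo-oo
step 2: -oo-o-oo-ooo
step 3: oo-o-oo-oooo
step 4: o-o-oo-ooooo
count of o: 9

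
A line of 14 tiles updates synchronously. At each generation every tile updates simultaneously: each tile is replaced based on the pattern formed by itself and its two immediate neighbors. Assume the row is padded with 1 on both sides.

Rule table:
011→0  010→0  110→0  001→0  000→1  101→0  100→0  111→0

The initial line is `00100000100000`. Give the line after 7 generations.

00001110001110

generation 1: 00001110001110
generation 2: 01100000100000
generation 3: 00001110001110  (repeats generation 1; period 2)
generation 7: 00001110001110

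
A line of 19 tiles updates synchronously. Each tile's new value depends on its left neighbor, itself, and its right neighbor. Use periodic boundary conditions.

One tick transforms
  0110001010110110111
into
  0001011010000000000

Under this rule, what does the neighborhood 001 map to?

At position 5 the neighborhood is 001; the next row has 1 there.

1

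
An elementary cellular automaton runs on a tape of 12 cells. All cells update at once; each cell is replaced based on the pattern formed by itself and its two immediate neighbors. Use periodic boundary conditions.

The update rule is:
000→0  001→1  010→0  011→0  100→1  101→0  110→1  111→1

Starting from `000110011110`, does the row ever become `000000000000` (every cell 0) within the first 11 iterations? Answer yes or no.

001011101111
110001100111
111010111011
111000011001
111100101110
011111000110
101111101011
100111100001
111011110010
011001111100
101110111110
iteration 11 is 101110111110, still not uniform 0

no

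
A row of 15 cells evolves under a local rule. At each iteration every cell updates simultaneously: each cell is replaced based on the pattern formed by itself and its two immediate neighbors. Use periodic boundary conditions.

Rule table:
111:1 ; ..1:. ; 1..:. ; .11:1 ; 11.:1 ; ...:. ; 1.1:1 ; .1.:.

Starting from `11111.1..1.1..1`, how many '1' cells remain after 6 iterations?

111111....1...1
111111........1
111111........1  (fixed point — unchanged through iteration 6)
count of 1: 7

7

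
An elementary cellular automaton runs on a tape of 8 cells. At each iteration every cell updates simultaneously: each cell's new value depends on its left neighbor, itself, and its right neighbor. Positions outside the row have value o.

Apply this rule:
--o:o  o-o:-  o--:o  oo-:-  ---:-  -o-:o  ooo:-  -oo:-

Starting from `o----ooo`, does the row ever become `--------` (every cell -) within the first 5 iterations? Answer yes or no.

-o--o---
-ooooo-o
--------
all cells are - at iteration 3

yes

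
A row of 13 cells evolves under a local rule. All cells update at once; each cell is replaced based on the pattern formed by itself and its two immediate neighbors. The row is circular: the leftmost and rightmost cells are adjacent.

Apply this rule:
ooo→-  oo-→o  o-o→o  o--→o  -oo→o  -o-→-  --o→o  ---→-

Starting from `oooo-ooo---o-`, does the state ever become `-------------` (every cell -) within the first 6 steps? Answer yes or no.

yes

step 1: o--ooo-oo-o-o
step 2: oooo-ooooo-oo
step 3: ---ooo---ooo-
step 4: --oo-oo-oo-oo
step 5: ooooooooooooo
step 6: -------------
all cells are - at step 6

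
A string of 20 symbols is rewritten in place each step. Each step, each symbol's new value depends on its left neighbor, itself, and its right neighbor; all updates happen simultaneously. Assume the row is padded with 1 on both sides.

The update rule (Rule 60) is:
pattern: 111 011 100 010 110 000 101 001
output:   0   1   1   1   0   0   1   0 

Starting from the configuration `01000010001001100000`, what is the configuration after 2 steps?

00010010101011111000

11100011001101010000
00010010101011111000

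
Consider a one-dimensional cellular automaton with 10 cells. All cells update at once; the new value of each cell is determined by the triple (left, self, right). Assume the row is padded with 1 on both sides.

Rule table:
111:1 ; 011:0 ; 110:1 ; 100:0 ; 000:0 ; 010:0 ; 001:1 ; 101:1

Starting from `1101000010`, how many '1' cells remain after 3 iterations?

6

1110000101
1110001010
1110010101
count of 1: 6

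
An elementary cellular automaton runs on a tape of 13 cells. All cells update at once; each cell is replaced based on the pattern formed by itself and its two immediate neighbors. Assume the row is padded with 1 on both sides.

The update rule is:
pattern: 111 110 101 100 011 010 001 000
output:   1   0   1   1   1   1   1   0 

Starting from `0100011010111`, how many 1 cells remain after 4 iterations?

11

1110110111111
1101101111111
1011011111111
0110111111111
count of 1: 11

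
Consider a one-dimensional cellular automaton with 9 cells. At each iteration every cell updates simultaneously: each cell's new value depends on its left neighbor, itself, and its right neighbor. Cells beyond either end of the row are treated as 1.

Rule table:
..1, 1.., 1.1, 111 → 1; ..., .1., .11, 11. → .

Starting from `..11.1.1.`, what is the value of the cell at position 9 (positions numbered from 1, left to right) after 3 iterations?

1

iteration 1: 11..1.1.1
iteration 2: 1.11.1.1.
iteration 3: .1..1.1.1
position 9 holds 1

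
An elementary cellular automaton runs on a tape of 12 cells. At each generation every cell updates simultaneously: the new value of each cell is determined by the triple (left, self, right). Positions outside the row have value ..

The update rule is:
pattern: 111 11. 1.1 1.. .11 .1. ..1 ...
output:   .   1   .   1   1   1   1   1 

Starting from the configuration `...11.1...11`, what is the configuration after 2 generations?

11111.111111
1...1.1....1

1...1.1....1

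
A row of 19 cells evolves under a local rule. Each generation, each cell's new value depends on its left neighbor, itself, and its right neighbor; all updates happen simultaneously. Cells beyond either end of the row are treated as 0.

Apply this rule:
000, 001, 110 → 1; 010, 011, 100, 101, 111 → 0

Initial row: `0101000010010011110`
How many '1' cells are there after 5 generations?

10

1000011100100100010
0011100101001001100
1100101000010010101
0101000011100100000
1000011100101001111
count of 1: 10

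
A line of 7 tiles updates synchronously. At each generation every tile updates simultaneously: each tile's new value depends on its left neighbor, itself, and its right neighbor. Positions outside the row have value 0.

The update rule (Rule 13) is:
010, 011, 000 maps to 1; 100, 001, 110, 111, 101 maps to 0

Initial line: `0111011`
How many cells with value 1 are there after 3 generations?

3

0100010
0101010
0101010
count of 1: 3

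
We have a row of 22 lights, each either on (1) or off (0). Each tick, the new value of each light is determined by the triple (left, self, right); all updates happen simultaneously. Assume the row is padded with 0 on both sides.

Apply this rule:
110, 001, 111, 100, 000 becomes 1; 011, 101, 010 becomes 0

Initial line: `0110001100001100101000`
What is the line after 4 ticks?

1011110111110111000111
0001110011110011111011
1110111101111101111001
0110011100111100111110

0110011100111100111110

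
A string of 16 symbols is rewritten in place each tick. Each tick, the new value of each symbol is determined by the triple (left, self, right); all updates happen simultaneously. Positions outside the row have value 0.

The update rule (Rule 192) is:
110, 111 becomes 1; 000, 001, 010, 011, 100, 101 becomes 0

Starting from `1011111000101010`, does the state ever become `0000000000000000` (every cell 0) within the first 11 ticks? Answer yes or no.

yes

0001111000000000
0000111000000000
0000011000000000
0000001000000000
0000000000000000
all cells are 0 at tick 5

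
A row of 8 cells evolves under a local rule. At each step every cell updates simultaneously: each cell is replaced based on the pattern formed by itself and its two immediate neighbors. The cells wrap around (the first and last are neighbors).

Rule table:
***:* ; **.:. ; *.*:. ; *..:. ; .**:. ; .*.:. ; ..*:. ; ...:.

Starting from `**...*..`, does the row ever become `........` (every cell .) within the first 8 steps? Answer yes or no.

yes

........
all cells are . at step 1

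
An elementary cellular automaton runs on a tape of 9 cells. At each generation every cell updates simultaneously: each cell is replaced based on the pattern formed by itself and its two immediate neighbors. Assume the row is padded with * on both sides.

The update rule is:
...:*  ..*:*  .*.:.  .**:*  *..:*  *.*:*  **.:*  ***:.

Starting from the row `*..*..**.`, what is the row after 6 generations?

generation 1: ***.*****
generation 2: ..***....
generation 3: ***.*****  (repeats generation 1; period 2)
generation 6: ..***....

..***....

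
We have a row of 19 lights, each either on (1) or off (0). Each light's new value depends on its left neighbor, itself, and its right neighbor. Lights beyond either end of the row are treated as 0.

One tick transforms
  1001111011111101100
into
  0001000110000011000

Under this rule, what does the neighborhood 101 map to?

At position 7 the neighborhood is 101; the next row has 1 there.

1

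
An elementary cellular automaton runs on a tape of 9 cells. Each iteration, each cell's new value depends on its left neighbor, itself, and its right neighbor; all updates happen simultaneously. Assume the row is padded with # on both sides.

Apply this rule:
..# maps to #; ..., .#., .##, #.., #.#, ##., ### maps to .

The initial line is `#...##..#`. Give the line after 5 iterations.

...#..#..

iteration 1: ...#...#.
iteration 2: ..#...#..
iteration 3: .#...#..#
iteration 4: ....#..#.
iteration 5: ...#..#..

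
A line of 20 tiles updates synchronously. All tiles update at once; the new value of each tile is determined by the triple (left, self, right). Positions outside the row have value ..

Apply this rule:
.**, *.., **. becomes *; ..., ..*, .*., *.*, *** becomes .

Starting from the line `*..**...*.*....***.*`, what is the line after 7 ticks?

.*.***.....*...*.*..
...*.**.....*.....*.
.....***.....*.....*
.....*.**.....*.....
.......***.....*....
.......*.**.....*...
.........***.....*..

.........***.....*..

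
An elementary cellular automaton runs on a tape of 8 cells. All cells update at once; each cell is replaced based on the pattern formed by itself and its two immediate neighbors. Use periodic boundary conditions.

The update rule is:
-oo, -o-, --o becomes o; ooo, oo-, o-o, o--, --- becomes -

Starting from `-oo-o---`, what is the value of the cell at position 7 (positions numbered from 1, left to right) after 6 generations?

-

oo--o---
o--oo--o
--oo--oo
-oo--oo-
oo--oo--
o--oo--o
position 7 holds -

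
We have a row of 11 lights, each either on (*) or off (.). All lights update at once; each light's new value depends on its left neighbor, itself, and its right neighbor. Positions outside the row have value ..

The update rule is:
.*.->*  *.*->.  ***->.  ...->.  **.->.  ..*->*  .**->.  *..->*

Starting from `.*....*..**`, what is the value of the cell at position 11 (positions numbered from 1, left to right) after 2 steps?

.

***..****..
...**....*.
position 11 holds .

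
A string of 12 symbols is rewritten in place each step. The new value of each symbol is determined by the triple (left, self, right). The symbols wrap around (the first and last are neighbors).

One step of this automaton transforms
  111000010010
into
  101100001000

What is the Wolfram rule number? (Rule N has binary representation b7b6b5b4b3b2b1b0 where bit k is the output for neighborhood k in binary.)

88

position 1: 111 → 0  (bit 7 = 0)
position 2: 110 → 1  (bit 6 = 1)
position 11: 101 → 0  (bit 5 = 0)
position 3: 100 → 1  (bit 4 = 1)
position 0: 011 → 1  (bit 3 = 1)
position 7: 010 → 0  (bit 2 = 0)
position 6: 001 → 0  (bit 1 = 0)
position 4: 000 → 0  (bit 0 = 0)
bits b7..b0 = 01011000 = 88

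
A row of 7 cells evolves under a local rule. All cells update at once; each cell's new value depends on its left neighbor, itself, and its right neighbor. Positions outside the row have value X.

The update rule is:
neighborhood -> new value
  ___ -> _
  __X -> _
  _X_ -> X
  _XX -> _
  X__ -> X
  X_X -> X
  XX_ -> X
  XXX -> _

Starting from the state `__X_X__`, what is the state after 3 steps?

_XX____

X_XXXX_
XX___XX
_XX____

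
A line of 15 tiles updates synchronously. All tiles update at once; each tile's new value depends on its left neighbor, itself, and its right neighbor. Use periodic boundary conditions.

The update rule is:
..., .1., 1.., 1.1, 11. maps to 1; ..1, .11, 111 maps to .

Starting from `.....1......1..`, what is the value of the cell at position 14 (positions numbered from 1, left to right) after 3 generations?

generation 1: 1111.111111.111
generation 2: ...11.....11...
generation 3: 11..11111..1111
position 14 holds 1

1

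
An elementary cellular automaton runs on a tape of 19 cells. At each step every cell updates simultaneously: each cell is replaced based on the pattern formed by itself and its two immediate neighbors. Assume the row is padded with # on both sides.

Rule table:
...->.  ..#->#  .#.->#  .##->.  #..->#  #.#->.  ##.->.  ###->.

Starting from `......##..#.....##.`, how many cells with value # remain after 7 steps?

8

#....#..####...#...
.#..####....#.###.#
.###....#..##......
....#..####..#....#
#..####....####..#.
.##....#..#....###.
...#..######..#....
count of #: 8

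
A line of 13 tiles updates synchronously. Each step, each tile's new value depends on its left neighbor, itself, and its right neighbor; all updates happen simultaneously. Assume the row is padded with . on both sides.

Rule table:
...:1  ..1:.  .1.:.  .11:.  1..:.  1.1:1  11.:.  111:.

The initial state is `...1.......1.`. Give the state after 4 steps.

11...11111...
...1.......11
11...11111...  (repeats step 1; period 2)
step 4: ...1.......11

...1.......11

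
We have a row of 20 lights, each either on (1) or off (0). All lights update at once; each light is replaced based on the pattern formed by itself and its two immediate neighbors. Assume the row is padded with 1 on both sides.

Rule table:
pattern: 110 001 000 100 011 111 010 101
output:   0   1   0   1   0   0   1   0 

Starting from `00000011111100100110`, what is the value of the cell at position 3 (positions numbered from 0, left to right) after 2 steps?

0

10000100000011111000
01001110000100000101
position 3 holds 0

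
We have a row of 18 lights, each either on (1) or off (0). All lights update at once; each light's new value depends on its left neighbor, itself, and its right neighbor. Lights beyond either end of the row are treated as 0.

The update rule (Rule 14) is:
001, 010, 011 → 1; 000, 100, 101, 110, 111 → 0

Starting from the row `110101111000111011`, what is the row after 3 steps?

101001000110001100

step 1: 100101000001100010
step 2: 101101000011000110
step 3: 101001000110001100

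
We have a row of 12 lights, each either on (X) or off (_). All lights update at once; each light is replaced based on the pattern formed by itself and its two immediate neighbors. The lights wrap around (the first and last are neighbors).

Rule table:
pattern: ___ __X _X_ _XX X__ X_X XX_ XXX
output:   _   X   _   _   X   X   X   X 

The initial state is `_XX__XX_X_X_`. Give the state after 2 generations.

generation 1: X_XXX_XX_X_X
generation 2: XX_XXX_XX_X_

XX_XXX_XX_X_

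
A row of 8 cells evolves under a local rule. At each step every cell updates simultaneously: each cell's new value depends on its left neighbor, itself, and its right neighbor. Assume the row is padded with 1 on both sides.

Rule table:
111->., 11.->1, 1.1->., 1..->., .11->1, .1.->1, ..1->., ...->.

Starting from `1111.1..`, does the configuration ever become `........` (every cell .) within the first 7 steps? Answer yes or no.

no

...1.1..
...1.1..  (fixed point — unchanged through step 7)
step 7 is ...1.1.., still not uniform .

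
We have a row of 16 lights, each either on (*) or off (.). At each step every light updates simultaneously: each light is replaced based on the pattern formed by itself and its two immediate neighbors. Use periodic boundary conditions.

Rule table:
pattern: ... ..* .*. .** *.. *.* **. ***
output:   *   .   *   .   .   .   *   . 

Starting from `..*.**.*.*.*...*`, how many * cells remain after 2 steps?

7

..*..*.*.*.*.*.*
..*..*.*.*.*.*.*
count of *: 7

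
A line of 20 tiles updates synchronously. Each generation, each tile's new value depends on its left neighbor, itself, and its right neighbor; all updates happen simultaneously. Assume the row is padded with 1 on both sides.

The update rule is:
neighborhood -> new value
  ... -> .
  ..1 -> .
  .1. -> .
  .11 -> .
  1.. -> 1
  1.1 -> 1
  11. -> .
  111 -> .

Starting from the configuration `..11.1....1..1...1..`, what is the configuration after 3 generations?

generation 1: 1...1.1....1..1...1.
generation 2: .1...1.1....1..1...1
generation 3: 1.1...1.1....1..1...

1.1...1.1....1..1...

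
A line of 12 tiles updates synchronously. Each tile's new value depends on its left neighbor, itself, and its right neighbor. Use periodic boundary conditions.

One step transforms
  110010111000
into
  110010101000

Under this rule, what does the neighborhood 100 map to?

0

At position 2 the neighborhood is 100; the next row has 0 there.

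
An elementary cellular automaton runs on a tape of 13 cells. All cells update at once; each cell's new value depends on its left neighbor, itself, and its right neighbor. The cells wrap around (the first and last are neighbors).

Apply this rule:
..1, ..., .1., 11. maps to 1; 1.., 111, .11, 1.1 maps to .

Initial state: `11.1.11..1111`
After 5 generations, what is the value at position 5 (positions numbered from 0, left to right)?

.

.1.1..1.1....
11.1.11.1.111
.1.1..1.1....  (repeats generation 1; period 2)
generation 5: .1.1..1.1....
position 5 holds .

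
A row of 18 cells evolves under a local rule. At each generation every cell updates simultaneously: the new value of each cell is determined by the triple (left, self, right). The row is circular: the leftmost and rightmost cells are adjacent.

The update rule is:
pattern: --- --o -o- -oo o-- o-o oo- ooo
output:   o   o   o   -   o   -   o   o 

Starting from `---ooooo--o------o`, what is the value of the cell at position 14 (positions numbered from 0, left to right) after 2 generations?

o

generation 1: ooo-oooooooooooooo
generation 2: ooo--ooooooooooooo
position 14 holds o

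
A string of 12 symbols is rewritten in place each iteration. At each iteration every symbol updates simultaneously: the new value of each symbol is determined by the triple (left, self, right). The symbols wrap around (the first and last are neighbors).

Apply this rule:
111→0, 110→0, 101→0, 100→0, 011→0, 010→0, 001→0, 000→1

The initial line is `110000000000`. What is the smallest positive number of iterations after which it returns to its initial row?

2

iteration 1: 000111111110
iteration 2: 110000000000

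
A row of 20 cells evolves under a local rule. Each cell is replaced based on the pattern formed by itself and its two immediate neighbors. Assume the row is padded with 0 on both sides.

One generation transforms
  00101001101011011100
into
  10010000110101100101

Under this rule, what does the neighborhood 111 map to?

At position 16 the neighborhood is 111; the next row has 0 there.

0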